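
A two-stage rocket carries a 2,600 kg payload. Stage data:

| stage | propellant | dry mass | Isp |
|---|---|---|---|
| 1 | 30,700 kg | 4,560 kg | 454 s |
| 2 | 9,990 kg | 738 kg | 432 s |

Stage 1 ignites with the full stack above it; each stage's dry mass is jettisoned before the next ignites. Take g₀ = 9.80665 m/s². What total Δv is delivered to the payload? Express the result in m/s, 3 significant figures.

Ignition mass of stage 1 = 30,700+4,560 + 9,990+738 + 2,600 = 48,588 kg.
Stage 1: m₀ = 48,588 kg, m_f = 48,588 − 30,700 = 17,888 kg; Δv = 454×9.80665×ln(2.716) = 4452.2×0.9992 ≈ 4449 m/s.
Stage 2: m₀ = 13,328 kg, m_f = 13,328 − 9,990 = 3,338 kg; Δv = 432×9.80665×ln(3.993) = 4236.5×1.3845 ≈ 5865 m/s.
Total Δv = 4449 + 5865 = 10314 m/s.

Δv ≈ 10300 m/s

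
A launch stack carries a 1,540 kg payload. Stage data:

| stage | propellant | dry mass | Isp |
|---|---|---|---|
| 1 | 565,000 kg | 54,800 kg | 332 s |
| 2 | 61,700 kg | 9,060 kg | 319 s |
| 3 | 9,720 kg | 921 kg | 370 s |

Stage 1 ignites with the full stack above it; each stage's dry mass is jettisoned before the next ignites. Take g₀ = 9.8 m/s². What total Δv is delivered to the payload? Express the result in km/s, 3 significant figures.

Δv ≈ 15.4 km/s

Ignition mass of stage 1 = 565,000+54,800 + 61,700+9,060 + 9,720+921 + 1,540 = 702,741 kg.
Stage 1: m₀ = 702,741 kg, m_f = 702,741 − 565,000 = 137,741 kg; Δv = 332×9.8×ln(5.102) = 3253.6×1.6296 ≈ 5302 m/s.
Stage 2: m₀ = 82,941 kg, m_f = 82,941 − 61,700 = 21,241 kg; Δv = 319×9.8×ln(3.905) = 3126.2×1.3622 ≈ 4258 m/s.
Stage 3: m₀ = 12,181 kg, m_f = 12,181 − 9,720 = 2,461 kg; Δv = 370×9.8×ln(4.95) = 3626.0×1.5993 ≈ 5799 m/s.
Total Δv = 5302 + 4258 + 5799 = 15359 m/s.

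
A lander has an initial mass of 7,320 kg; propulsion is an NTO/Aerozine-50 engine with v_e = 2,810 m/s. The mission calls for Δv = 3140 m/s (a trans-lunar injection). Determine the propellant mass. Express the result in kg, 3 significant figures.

Using Δv = v_e ln(m₀/m_f): m₀/m_f = exp(Δv / v_e) = exp(3140 / 2810.0) = exp(1.1174) = 3.0570.
m_f = 7,320 / 3.0570 = 2,394.5 kg, so propellant = m₀ − m_f = 7,320 − 2,394.5 = 4,925.5 kg.

propellant mass ≈ 4930 kg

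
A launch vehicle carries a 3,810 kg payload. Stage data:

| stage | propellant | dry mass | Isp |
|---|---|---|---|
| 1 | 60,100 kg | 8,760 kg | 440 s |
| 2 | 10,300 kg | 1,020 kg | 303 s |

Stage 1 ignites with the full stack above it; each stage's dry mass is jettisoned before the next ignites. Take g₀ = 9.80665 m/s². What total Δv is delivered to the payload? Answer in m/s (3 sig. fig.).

Ignition mass of stage 1 = 60,100+8,760 + 10,300+1,020 + 3,810 = 83,990 kg.
Stage 1: m₀ = 83,990 kg, m_f = 83,990 − 60,100 = 23,890 kg; Δv = 440×9.80665×ln(3.516) = 4314.9×1.2572 ≈ 5425 m/s.
Stage 2: m₀ = 15,130 kg, m_f = 15,130 − 10,300 = 4,830 kg; Δv = 303×9.80665×ln(3.133) = 2971.4×1.1418 ≈ 3393 m/s.
Total Δv = 5425 + 3393 = 8818 m/s.

Δv ≈ 8820 m/s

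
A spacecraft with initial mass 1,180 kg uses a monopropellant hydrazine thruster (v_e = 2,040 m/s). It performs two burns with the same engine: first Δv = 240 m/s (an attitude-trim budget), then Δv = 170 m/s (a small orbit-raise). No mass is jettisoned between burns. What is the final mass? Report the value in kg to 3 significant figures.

After the first burn: m = 1180 × exp(−240/2040.0) = 1180 × 0.88901 = 1,049.03 kg.
After the second burn: m = 1,049.03 × exp(−170/2040.0) = 1,049.03 × 0.92004 = 965.15 kg.

final mass ≈ 965 kg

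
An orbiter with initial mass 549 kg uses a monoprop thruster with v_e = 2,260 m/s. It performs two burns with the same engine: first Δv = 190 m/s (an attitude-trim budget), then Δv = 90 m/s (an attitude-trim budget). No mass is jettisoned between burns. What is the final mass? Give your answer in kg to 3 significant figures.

final mass ≈ 485 kg

After the first burn: m = 549 × exp(−190/2260.0) = 549 × 0.91937 = 504.734 kg.
After the second burn: m = 504.734 × exp(−90/2260.0) = 504.734 × 0.96096 = 485.029 kg.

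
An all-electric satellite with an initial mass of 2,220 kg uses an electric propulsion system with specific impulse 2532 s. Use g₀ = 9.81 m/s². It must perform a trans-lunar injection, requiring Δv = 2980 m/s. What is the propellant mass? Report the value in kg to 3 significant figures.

v_e = Isp · g₀ = 2532 × 9.81 = 24838.9 m/s.
Using Δv = v_e ln(m₀/m_f): m₀/m_f = exp(Δv / v_e) = exp(2980 / 24838.9) = exp(0.1200) = 1.1275.
m_f = 2,220 / 1.1275 = 1,968.96 kg, so propellant = m₀ − m_f = 2,220 − 1,968.96 = 251.04 kg.

propellant mass ≈ 251 kg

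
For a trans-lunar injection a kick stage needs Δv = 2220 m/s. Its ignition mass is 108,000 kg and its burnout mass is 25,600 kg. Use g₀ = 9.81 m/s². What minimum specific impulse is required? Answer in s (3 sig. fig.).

ln(m₀/m_f) = ln(108000/25600) = ln(4.219) = 1.4395.
v_e = Δv / ln(m₀/m_f) = 2220 / 1.4395 = 1542.2 m/s.
Isp = v_e / g₀ = 1542.2 / 9.81 = 157.2 s.

Isp ≈ 157 s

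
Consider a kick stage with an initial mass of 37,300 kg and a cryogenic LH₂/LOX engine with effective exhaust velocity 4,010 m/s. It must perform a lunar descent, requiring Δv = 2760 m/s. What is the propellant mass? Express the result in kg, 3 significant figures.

From the ideal rocket equation, m₀/m_f = exp(Δv / v_e) = exp(2760 / 4010.0) = exp(0.6883) = 1.9903.
m_f = 37,300 / 1.9903 = 18,740.9 kg, so propellant = m₀ − m_f = 37,300 − 18,740.9 = 18,559.1 kg.

propellant mass ≈ 18600 kg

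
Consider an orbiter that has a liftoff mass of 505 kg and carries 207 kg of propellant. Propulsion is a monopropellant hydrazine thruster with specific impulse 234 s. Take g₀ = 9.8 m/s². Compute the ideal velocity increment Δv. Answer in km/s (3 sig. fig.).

Δv ≈ 1.21 km/s

v_e = Isp · g₀ = 234 × 9.8 = 2293.2 m/s.
m_f = m₀ − m_prop = 505 − 207 = 298 kg.
From the ideal rocket equation, Δv = v_e · ln(m₀/m_f) = 2293.2 × ln(1.695) = 2293.2 × 0.5275 ≈ 1209.6 m/s.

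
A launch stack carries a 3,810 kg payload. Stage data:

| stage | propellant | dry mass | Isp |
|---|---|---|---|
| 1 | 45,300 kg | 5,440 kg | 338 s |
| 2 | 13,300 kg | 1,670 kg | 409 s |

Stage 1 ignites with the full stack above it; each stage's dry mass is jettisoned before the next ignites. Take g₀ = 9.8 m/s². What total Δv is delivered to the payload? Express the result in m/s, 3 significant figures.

Δv ≈ 8430 m/s

Ignition mass of stage 1 = 45,300+5,440 + 13,300+1,670 + 3,810 = 69,520 kg.
Stage 1: m₀ = 69,520 kg, m_f = 69,520 − 45,300 = 24,220 kg; Δv = 338×9.8×ln(2.87) = 3312.4×1.0544 ≈ 3493 m/s.
Stage 2: m₀ = 18,780 kg, m_f = 18,780 − 13,300 = 5,480 kg; Δv = 409×9.8×ln(3.427) = 4008.2×1.2317 ≈ 4937 m/s.
Total Δv = 3493 + 4937 = 8430 m/s.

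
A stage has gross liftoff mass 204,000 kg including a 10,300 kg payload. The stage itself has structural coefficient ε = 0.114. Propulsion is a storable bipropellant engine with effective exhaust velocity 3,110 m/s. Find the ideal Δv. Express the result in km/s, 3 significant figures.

Δv ≈ 5.72 km/s

Stage wet mass = m₀ − payload = 204,000 − 10,300 = 193,700 kg.
Stage dry mass = ε × stage wet mass = 0.114 × 193,700 = 22,081.8 kg.
Burnout mass m_f = stage dry + payload = 22,081.8 + 10,300 = 32,381.8 kg.
By the Tsiolkovsky rocket equation, Δv = v_e · ln(204,000/32,381.8) = 3110.0 × ln(6.3) = 3110.0 × 1.8405 ≈ 5724 m/s.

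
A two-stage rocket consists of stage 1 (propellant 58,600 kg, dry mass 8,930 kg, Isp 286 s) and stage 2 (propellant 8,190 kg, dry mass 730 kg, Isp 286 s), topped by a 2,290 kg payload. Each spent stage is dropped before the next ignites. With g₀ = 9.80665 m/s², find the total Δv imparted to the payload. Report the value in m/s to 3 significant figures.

Δv ≈ 7500 m/s

Ignition mass of stage 1 = 58,600+8,930 + 8,190+730 + 2,290 = 78,740 kg.
Stage 1: m₀ = 78,740 kg, m_f = 78,740 − 58,600 = 20,140 kg; Δv = 286×9.80665×ln(3.91) = 2804.7×1.3634 ≈ 3824 m/s.
Stage 2: m₀ = 11,210 kg, m_f = 11,210 − 8,190 = 3,020 kg; Δv = 286×9.80665×ln(3.712) = 2804.7×1.3115 ≈ 3679 m/s.
Total Δv = 3824 + 3679 = 7503 m/s.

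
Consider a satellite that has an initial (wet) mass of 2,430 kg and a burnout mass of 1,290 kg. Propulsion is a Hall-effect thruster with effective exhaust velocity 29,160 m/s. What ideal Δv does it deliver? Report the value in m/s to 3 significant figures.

Δv = v_e · ln(m₀/m_f) = 29160.0 × ln(1.884) = 29160.0 × 0.6332 ≈ 18465.5 m/s.

Δv ≈ 18500 m/s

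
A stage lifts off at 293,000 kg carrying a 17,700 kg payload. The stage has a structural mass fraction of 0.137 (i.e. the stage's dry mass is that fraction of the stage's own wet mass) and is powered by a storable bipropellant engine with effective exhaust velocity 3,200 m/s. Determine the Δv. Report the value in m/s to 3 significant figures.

Δv ≈ 5330 m/s

Stage wet mass = m₀ − payload = 293,000 − 17,700 = 275,300 kg.
Stage dry mass = ε × stage wet mass = 0.137 × 275,300 = 37,716.1 kg.
Burnout mass m_f = stage dry + payload = 37,716.1 + 17,700 = 55,416.1 kg.
Rocket equation: Δv = v_e · ln(293,000/55,416.1) = 3200.0 × ln(5.287) = 3200.0 × 1.6653 ≈ 5329 m/s.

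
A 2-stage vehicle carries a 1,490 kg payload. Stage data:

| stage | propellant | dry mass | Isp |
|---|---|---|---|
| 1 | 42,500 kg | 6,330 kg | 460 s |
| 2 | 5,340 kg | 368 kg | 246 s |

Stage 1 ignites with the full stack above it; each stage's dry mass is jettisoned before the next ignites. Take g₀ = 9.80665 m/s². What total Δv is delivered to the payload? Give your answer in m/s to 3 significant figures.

Δv ≈ 9680 m/s

Ignition mass of stage 1 = 42,500+6,330 + 5,340+368 + 1,490 = 56,028 kg.
Stage 1: m₀ = 56,028 kg, m_f = 56,028 − 42,500 = 13,528 kg; Δv = 460×9.80665×ln(4.142) = 4511.1×1.4211 ≈ 6411 m/s.
Stage 2: m₀ = 7,198 kg, m_f = 7,198 − 5,340 = 1,858 kg; Δv = 246×9.80665×ln(3.874) = 2412.4×1.3543 ≈ 3267 m/s.
Total Δv = 6411 + 3267 = 9678 m/s.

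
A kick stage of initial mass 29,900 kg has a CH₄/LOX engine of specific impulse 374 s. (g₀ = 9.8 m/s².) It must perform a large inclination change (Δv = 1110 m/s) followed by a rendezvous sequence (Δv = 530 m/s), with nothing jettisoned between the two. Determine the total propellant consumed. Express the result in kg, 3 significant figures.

v_e = Isp · g₀ = 374 × 9.8 = 3665.2 m/s.
After the first burn: m = 29900 × exp(−1110/3665.2) = 29900 × 0.73871 = 22,087.4 kg.
After the second burn: m = 22,087.4 × exp(−530/3665.2) = 22,087.4 × 0.86537 = 19,113.8 kg.
Total propellant = m₀ − m_final = 29900 − 19,113.8 = 10,786.2 kg.

total propellant consumed ≈ 10800 kg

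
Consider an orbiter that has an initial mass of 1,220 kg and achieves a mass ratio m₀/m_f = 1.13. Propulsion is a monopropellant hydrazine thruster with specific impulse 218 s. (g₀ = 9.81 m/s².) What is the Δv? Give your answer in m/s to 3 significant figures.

Δv ≈ 261 m/s

v_e = Isp · g₀ = 218 × 9.81 = 2138.6 m/s.
Using Δv = v_e ln(m₀/m_f): Δv = v_e · ln(1.13) = 2138.6 × 0.1222 ≈ 261.4 m/s.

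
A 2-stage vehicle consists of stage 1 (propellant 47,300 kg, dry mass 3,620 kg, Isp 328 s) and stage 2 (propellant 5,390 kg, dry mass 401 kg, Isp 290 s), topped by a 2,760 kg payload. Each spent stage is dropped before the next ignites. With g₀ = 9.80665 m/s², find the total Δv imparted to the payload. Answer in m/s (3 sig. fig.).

Ignition mass of stage 1 = 47,300+3,620 + 5,390+401 + 2,760 = 59,471 kg.
Stage 1: m₀ = 59,471 kg, m_f = 59,471 − 47,300 = 12,171 kg; Δv = 328×9.80665×ln(4.886) = 3216.6×1.5864 ≈ 5103 m/s.
Stage 2: m₀ = 8,551 kg, m_f = 8,551 − 5,390 = 3,161 kg; Δv = 290×9.80665×ln(2.705) = 2843.9×0.9952 ≈ 2830 m/s.
Total Δv = 5103 + 2830 = 7933 m/s.

Δv ≈ 7930 m/s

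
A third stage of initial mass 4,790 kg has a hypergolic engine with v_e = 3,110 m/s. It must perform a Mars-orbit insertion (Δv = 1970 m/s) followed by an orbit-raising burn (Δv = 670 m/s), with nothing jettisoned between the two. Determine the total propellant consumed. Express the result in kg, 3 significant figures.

total propellant consumed ≈ 2740 kg

After the first burn: m = 4790 × exp(−1970/3110.0) = 4790 × 0.53076 = 2,542.34 kg.
After the second burn: m = 2,542.34 × exp(−670/3110.0) = 2,542.34 × 0.80619 = 2,049.61 kg.
Total propellant = m₀ − m_final = 4790 − 2,049.61 = 2,740.39 kg.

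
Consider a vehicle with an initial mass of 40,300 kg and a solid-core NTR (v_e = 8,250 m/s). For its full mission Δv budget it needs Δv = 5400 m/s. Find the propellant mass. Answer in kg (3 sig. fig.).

propellant mass ≈ 19400 kg

m₀/m_f = exp(Δv / v_e) = exp(5400 / 8250.0) = exp(0.6545) = 1.9243.
m_f = 40,300 / 1.9243 = 20,942.7 kg, so propellant = m₀ − m_f = 40,300 − 20,942.7 = 19,357.3 kg.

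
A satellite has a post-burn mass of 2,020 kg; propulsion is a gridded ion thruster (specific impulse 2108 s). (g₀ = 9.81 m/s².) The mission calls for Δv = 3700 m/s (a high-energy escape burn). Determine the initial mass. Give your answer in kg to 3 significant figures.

v_e = Isp · g₀ = 2108 × 9.81 = 20679.5 m/s.
Using Δv = v_e ln(m₀/m_f): m₀/m_f = exp(Δv / v_e) = exp(3700 / 20679.5) = exp(0.1789) = 1.1959.
m₀ = m_f × 1.1959 = 2,020 × 1.1959 = 2,415.72 kg.

initial mass ≈ 2420 kg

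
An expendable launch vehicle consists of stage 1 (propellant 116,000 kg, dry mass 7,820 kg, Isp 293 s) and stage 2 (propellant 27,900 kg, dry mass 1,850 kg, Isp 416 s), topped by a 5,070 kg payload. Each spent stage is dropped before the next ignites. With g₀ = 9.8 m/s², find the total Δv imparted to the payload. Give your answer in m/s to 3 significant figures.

Ignition mass of stage 1 = 116,000+7,820 + 27,900+1,850 + 5,070 = 158,640 kg.
Stage 1: m₀ = 158,640 kg, m_f = 158,640 − 116,000 = 42,640 kg; Δv = 293×9.8×ln(3.72) = 2871.4×1.3138 ≈ 3773 m/s.
Stage 2: m₀ = 34,820 kg, m_f = 34,820 − 27,900 = 6,920 kg; Δv = 416×9.8×ln(5.032) = 4076.8×1.6158 ≈ 6587 m/s.
Total Δv = 3773 + 6587 = 10360 m/s.

Δv ≈ 10400 m/s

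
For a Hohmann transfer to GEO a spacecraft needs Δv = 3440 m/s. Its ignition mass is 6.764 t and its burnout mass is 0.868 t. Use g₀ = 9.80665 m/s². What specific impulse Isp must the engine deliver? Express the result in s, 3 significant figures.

ln(m₀/m_f) = ln(6764/868) = ln(7.793) = 2.0532.
Rocket equation: v_e = Δv / ln(m₀/m_f) = 3440 / 2.0532 = 1675.5 m/s.
Isp = v_e / g₀ = 1675.5 / 9.80665 = 170.8 s.

Isp ≈ 171 s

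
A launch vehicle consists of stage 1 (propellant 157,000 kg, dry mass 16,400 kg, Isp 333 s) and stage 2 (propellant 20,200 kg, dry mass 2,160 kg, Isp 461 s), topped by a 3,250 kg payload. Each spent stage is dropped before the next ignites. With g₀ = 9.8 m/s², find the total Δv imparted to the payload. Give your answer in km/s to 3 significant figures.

Ignition mass of stage 1 = 157,000+16,400 + 20,200+2,160 + 3,250 = 199,010 kg.
Stage 1: m₀ = 199,010 kg, m_f = 199,010 − 157,000 = 42,010 kg; Δv = 333×9.8×ln(4.737) = 3263.4×1.5554 ≈ 5076 m/s.
Stage 2: m₀ = 25,610 kg, m_f = 25,610 − 20,200 = 5,410 kg; Δv = 461×9.8×ln(4.734) = 4517.8×1.5547 ≈ 7024 m/s.
Total Δv = 5076 + 7024 = 12100 m/s.

Δv ≈ 12.1 km/s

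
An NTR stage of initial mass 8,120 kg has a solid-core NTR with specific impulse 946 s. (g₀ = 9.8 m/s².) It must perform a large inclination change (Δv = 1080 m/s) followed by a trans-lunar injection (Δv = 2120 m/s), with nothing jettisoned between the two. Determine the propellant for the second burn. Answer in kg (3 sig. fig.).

v_e = Isp · g₀ = 946 × 9.8 = 9270.8 m/s.
After the first burn: m = 8120 × exp(−1080/9270.8) = 8120 × 0.89003 = 7,227.04 kg.
After the second burn: m = 7,227.04 × exp(−2120/9270.8) = 7,227.04 × 0.79559 = 5,749.76 kg.
Second-burn propellant = 7,227.04 − 5,749.76 = 1,477.28 kg.

propellant for the second burn ≈ 1480 kg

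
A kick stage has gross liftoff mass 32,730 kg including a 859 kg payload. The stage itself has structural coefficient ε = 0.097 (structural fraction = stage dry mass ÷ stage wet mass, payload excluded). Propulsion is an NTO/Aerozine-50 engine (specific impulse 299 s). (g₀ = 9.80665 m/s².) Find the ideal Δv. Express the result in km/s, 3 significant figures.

Δv ≈ 6.20 km/s

Stage wet mass = m₀ − payload = 32,730 − 859 = 31,871 kg.
Stage dry mass = ε × stage wet mass = 0.097 × 31,871 = 3,091.49 kg.
Burnout mass m_f = stage dry + payload = 3,091.49 + 859 = 3,950.49 kg.
v_e = Isp · g₀ = 299 × 9.80665 = 2932.2 m/s.
Δv = v_e · ln(32,730/3,950.49) = 2932.2 × ln(8.285) = 2932.2 × 2.1145 ≈ 6200 m/s.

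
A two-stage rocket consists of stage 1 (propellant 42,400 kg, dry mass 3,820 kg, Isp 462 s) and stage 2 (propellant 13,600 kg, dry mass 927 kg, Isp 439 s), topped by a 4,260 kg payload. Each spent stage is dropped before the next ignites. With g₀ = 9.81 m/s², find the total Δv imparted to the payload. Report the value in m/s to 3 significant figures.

Δv ≈ 10300 m/s

Ignition mass of stage 1 = 42,400+3,820 + 13,600+927 + 4,260 = 65,007 kg.
Stage 1: m₀ = 65,007 kg, m_f = 65,007 − 42,400 = 22,607 kg; Δv = 462×9.81×ln(2.876) = 4532.2×1.0562 ≈ 4787 m/s.
Stage 2: m₀ = 18,787 kg, m_f = 18,787 − 13,600 = 5,187 kg; Δv = 439×9.81×ln(3.622) = 4306.6×1.2870 ≈ 5543 m/s.
Total Δv = 4787 + 5543 = 10330 m/s.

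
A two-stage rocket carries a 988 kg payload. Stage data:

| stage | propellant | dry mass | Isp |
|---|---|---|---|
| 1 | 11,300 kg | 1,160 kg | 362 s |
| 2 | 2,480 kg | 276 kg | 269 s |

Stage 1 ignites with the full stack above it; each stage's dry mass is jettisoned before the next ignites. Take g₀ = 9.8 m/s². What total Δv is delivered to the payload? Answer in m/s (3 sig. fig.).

Δv ≈ 7100 m/s

Ignition mass of stage 1 = 11,300+1,160 + 2,480+276 + 988 = 16,204 kg.
Stage 1: m₀ = 16,204 kg, m_f = 16,204 − 11,300 = 4,904 kg; Δv = 362×9.8×ln(3.304) = 3547.6×1.1952 ≈ 4240 m/s.
Stage 2: m₀ = 3,744 kg, m_f = 3,744 − 2,480 = 1,264 kg; Δv = 269×9.8×ln(2.962) = 2636.2×1.0859 ≈ 2863 m/s.
Total Δv = 4240 + 2863 = 7103 m/s.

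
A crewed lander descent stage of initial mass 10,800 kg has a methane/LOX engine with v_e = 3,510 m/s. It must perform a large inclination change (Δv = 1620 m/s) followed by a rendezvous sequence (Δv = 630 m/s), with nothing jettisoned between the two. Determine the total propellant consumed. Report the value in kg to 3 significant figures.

After the first burn: m = 10800 × exp(−1620/3510.0) = 10800 × 0.63031 = 6,807.35 kg.
After the second burn: m = 6,807.35 × exp(−630/3510.0) = 6,807.35 × 0.83570 = 5,688.9 kg.
Total propellant = m₀ − m_final = 10800 − 5,688.9 = 5,111.1 kg.

total propellant consumed ≈ 5110 kg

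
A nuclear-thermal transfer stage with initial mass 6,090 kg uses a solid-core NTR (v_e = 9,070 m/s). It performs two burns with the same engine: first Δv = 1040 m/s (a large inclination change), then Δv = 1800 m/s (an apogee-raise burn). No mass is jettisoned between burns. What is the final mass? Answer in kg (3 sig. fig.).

After the first burn: m = 6090 × exp(−1040/9070.0) = 6090 × 0.89167 = 5,430.27 kg.
After the second burn: m = 5,430.27 × exp(−1800/9070.0) = 5,430.27 × 0.82000 = 4,452.82 kg.

final mass ≈ 4450 kg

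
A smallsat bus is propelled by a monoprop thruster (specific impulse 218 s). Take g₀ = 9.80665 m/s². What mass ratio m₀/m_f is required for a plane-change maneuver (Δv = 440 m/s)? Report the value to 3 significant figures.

mass ratio ≈ 1.23

v_e = Isp · g₀ = 218 × 9.80665 = 2137.8 m/s.
From the ideal rocket equation, m₀/m_f = exp(Δv / v_e) = exp(440 / 2137.8) = exp(0.2058) = 1.2285.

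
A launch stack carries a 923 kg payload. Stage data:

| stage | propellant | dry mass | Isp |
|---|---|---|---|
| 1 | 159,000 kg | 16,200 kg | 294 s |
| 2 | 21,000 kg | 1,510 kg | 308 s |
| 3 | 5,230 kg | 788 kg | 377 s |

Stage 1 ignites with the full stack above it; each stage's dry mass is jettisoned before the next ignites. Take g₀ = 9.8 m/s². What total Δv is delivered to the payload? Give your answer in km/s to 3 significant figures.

Ignition mass of stage 1 = 159,000+16,200 + 21,000+1,510 + 5,230+788 + 923 = 204,651 kg.
Stage 1: m₀ = 204,651 kg, m_f = 204,651 − 159,000 = 45,651 kg; Δv = 294×9.8×ln(4.483) = 2881.2×1.5003 ≈ 4323 m/s.
Stage 2: m₀ = 29,451 kg, m_f = 29,451 − 21,000 = 8,451 kg; Δv = 308×9.8×ln(3.485) = 3018.4×1.2484 ≈ 3768 m/s.
Stage 3: m₀ = 6,941 kg, m_f = 6,941 − 5,230 = 1,711 kg; Δv = 377×9.8×ln(4.057) = 3694.6×1.4004 ≈ 5174 m/s.
Total Δv = 4323 + 3768 + 5174 = 13265 m/s.

Δv ≈ 13.3 km/s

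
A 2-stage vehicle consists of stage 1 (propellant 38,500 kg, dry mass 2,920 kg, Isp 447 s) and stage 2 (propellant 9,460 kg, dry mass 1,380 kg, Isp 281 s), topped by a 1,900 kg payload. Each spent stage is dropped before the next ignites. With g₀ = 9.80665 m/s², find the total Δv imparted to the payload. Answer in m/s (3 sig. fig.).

Ignition mass of stage 1 = 38,500+2,920 + 9,460+1,380 + 1,900 = 54,160 kg.
Stage 1: m₀ = 54,160 kg, m_f = 54,160 − 38,500 = 15,660 kg; Δv = 447×9.80665×ln(3.458) = 4383.6×1.2408 ≈ 5439 m/s.
Stage 2: m₀ = 12,740 kg, m_f = 12,740 − 9,460 = 3,280 kg; Δv = 281×9.80665×ln(3.884) = 2755.7×1.3569 ≈ 3739 m/s.
Total Δv = 5439 + 3739 = 9178 m/s.

Δv ≈ 9180 m/s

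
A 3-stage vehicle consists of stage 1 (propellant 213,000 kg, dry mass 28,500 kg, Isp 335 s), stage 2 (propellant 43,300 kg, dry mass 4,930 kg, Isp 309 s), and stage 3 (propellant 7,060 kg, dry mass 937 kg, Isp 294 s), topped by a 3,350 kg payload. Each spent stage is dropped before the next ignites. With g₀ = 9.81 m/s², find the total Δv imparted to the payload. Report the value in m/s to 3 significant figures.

Ignition mass of stage 1 = 213,000+28,500 + 43,300+4,930 + 7,060+937 + 3,350 = 301,077 kg.
Stage 1: m₀ = 301,077 kg, m_f = 301,077 − 213,000 = 88,077 kg; Δv = 335×9.81×ln(3.418) = 3286.4×1.2292 ≈ 4039 m/s.
Stage 2: m₀ = 59,577 kg, m_f = 59,577 − 43,300 = 16,277 kg; Δv = 309×9.81×ln(3.66) = 3031.3×1.2975 ≈ 3933 m/s.
Stage 3: m₀ = 11,347 kg, m_f = 11,347 − 7,060 = 4,287 kg; Δv = 294×9.81×ln(2.647) = 2884.1×0.9734 ≈ 2807 m/s.
Total Δv = 4039 + 3933 + 2807 = 10779 m/s.

Δv ≈ 10800 m/s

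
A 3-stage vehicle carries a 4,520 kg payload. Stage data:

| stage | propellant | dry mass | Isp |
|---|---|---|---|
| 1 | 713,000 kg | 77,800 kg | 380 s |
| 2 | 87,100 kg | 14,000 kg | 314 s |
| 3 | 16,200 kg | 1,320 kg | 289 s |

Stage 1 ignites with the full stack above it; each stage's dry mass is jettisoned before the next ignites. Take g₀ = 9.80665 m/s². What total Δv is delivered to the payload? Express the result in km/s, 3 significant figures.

Ignition mass of stage 1 = 713,000+77,800 + 87,100+14,000 + 16,200+1,320 + 4,520 = 913,940 kg.
Stage 1: m₀ = 913,940 kg, m_f = 913,940 − 713,000 = 200,940 kg; Δv = 380×9.80665×ln(4.548) = 3726.5×1.5148 ≈ 5645 m/s.
Stage 2: m₀ = 123,140 kg, m_f = 123,140 − 87,100 = 36,040 kg; Δv = 314×9.80665×ln(3.417) = 3079.3×1.2287 ≈ 3783 m/s.
Stage 3: m₀ = 22,040 kg, m_f = 22,040 − 16,200 = 5,840 kg; Δv = 289×9.80665×ln(3.774) = 2834.1×1.3281 ≈ 3764 m/s.
Total Δv = 5645 + 3783 + 3764 = 13192 m/s.

Δv ≈ 13.2 km/s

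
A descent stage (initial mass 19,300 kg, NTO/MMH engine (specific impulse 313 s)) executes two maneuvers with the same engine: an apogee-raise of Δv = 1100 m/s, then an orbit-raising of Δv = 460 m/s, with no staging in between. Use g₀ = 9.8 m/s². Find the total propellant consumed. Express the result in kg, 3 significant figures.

total propellant consumed ≈ 7690 kg

v_e = Isp · g₀ = 313 × 9.8 = 3067.4 m/s.
After the first burn: m = 19300 × exp(−1100/3067.4) = 19300 × 0.69865 = 13,483.9 kg.
After the second burn: m = 13,483.9 × exp(−460/3067.4) = 13,483.9 × 0.86074 = 11,606.1 kg.
Total propellant = m₀ − m_final = 19300 − 11,606.1 = 7,693.9 kg.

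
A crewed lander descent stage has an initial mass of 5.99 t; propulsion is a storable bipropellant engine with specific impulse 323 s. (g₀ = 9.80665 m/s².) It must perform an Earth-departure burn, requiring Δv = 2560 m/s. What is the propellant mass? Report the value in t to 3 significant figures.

propellant mass ≈ 3.32 t

v_e = Isp · g₀ = 323 × 9.80665 = 3167.5 m/s.
Rocket equation: m₀/m_f = exp(Δv / v_e) = exp(2560 / 3167.5) = exp(0.8082) = 2.2439.
m_f = 5.99 / 2.2439 = 2.66946 t, so propellant = m₀ − m_f = 5.99 − 2.66946 = 3.32054 t.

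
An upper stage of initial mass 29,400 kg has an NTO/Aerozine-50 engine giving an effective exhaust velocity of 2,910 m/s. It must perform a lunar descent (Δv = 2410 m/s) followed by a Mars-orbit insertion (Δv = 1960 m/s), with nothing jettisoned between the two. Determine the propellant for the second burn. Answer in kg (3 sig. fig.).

After the first burn: m = 29400 × exp(−2410/2910.0) = 29400 × 0.43684 = 12,843.1 kg.
After the second burn: m = 12,843.1 × exp(−1960/2910.0) = 12,843.1 × 0.50990 = 6,548.7 kg.
Second-burn propellant = 12,843.1 − 6,548.7 = 6,294.4 kg.

propellant for the second burn ≈ 6290 kg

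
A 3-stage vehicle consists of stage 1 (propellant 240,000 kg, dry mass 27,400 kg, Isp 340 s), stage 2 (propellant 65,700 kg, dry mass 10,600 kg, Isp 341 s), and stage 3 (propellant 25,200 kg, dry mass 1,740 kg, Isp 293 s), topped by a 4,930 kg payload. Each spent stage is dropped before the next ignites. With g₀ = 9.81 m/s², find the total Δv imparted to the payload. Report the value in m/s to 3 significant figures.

Δv ≈ 11000 m/s

Ignition mass of stage 1 = 240,000+27,400 + 65,700+10,600 + 25,200+1,740 + 4,930 = 375,570 kg.
Stage 1: m₀ = 375,570 kg, m_f = 375,570 − 240,000 = 135,570 kg; Δv = 340×9.81×ln(2.77) = 3335.4×1.0190 ≈ 3399 m/s.
Stage 2: m₀ = 108,170 kg, m_f = 108,170 − 65,700 = 42,470 kg; Δv = 341×9.81×ln(2.547) = 3345.2×0.9349 ≈ 3127 m/s.
Stage 3: m₀ = 31,870 kg, m_f = 31,870 − 25,200 = 6,670 kg; Δv = 293×9.81×ln(4.778) = 2874.3×1.5640 ≈ 4496 m/s.
Total Δv = 3399 + 3127 + 4496 = 11022 m/s.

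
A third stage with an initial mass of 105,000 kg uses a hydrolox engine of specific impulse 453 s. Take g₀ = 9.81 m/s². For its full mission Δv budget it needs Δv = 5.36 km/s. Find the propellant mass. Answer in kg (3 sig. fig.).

v_e = Isp · g₀ = 453 × 9.81 = 4443.9 m/s.
m₀/m_f = exp(Δv / v_e) = exp(5360 / 4443.9) = exp(1.2061) = 3.3406.
m_f = 105,000 / 3.3406 = 31,431.5 kg, so propellant = m₀ − m_f = 105,000 − 31,431.5 = 73,568.5 kg.

propellant mass ≈ 73600 kg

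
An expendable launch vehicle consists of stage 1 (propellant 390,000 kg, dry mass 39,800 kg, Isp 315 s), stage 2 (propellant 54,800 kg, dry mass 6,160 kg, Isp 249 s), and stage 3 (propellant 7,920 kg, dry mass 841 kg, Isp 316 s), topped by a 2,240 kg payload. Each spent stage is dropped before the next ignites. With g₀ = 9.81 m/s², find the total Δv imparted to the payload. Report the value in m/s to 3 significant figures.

Δv ≈ 12100 m/s

Ignition mass of stage 1 = 390,000+39,800 + 54,800+6,160 + 7,920+841 + 2,240 = 501,761 kg.
Stage 1: m₀ = 501,761 kg, m_f = 501,761 − 390,000 = 111,761 kg; Δv = 315×9.81×ln(4.49) = 3090.2×1.5018 ≈ 4641 m/s.
Stage 2: m₀ = 71,961 kg, m_f = 71,961 − 54,800 = 17,161 kg; Δv = 249×9.81×ln(4.193) = 2442.7×1.4335 ≈ 3502 m/s.
Stage 3: m₀ = 11,001 kg, m_f = 11,001 − 7,920 = 3,081 kg; Δv = 316×9.81×ln(3.571) = 3100.0×1.2727 ≈ 3945 m/s.
Total Δv = 4641 + 3502 + 3945 = 12088 m/s.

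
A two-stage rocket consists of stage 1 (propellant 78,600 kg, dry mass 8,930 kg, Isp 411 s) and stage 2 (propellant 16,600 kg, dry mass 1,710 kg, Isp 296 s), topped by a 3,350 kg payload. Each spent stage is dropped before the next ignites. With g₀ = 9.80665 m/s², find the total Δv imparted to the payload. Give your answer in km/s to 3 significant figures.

Δv ≈ 9.35 km/s

Ignition mass of stage 1 = 78,600+8,930 + 16,600+1,710 + 3,350 = 109,190 kg.
Stage 1: m₀ = 109,190 kg, m_f = 109,190 − 78,600 = 30,590 kg; Δv = 411×9.80665×ln(3.569) = 4030.5×1.2724 ≈ 5129 m/s.
Stage 2: m₀ = 21,660 kg, m_f = 21,660 − 16,600 = 5,060 kg; Δv = 296×9.80665×ln(4.281) = 2902.8×1.4541 ≈ 4221 m/s.
Total Δv = 5129 + 4221 = 9350 m/s.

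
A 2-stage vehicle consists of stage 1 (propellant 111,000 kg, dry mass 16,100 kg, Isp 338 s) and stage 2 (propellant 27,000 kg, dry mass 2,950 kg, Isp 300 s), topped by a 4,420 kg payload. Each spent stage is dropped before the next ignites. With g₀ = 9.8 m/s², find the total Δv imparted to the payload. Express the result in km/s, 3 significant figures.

Ignition mass of stage 1 = 111,000+16,100 + 27,000+2,950 + 4,420 = 161,470 kg.
Stage 1: m₀ = 161,470 kg, m_f = 161,470 − 111,000 = 50,470 kg; Δv = 338×9.8×ln(3.199) = 3312.4×1.1629 ≈ 3852 m/s.
Stage 2: m₀ = 34,370 kg, m_f = 34,370 − 27,000 = 7,370 kg; Δv = 300×9.8×ln(4.664) = 2940.0×1.5398 ≈ 4527 m/s.
Total Δv = 3852 + 4527 = 8379 m/s.

Δv ≈ 8.38 km/s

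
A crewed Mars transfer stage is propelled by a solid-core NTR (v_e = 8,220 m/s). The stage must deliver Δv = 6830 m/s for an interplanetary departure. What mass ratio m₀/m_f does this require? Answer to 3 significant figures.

mass ratio ≈ 2.30

m₀/m_f = exp(Δv / v_e) = exp(6830 / 8220.0) = exp(0.8309) = 2.2954.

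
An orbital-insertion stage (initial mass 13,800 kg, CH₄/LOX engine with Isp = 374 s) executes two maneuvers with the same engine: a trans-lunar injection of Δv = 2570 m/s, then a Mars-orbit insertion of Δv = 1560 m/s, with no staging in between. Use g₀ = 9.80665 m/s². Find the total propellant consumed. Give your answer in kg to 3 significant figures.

total propellant consumed ≈ 9320 kg

v_e = Isp · g₀ = 374 × 9.80665 = 3667.7 m/s.
After the first burn: m = 13800 × exp(−2570/3667.7) = 13800 × 0.49623 = 6,847.97 kg.
After the second burn: m = 6,847.97 × exp(−1560/3667.7) = 6,847.97 × 0.65355 = 4,475.49 kg.
Total propellant = m₀ − m_final = 13800 − 4,475.49 = 9,324.51 kg.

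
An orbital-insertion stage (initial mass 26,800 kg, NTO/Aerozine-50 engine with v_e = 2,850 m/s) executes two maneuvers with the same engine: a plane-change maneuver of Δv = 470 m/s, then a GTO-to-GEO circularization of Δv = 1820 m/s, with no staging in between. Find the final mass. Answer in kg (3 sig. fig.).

final mass ≈ 12000 kg

After the first burn: m = 26800 × exp(−470/2850.0) = 26800 × 0.84797 = 22,725.6 kg.
After the second burn: m = 22,725.6 × exp(−1820/2850.0) = 22,725.6 × 0.52803 = 11,999.8 kg.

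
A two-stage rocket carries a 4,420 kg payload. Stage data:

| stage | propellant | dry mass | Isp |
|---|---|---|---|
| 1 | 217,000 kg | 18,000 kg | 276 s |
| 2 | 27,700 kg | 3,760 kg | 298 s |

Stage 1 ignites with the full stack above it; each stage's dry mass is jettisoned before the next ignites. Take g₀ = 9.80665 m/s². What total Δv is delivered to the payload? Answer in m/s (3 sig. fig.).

Δv ≈ 8690 m/s

Ignition mass of stage 1 = 217,000+18,000 + 27,700+3,760 + 4,420 = 270,880 kg.
Stage 1: m₀ = 270,880 kg, m_f = 270,880 − 217,000 = 53,880 kg; Δv = 276×9.80665×ln(5.027) = 2706.6×1.6149 ≈ 4371 m/s.
Stage 2: m₀ = 35,880 kg, m_f = 35,880 − 27,700 = 8,180 kg; Δv = 298×9.80665×ln(4.386) = 2922.4×1.4785 ≈ 4321 m/s.
Total Δv = 4371 + 4321 = 8692 m/s.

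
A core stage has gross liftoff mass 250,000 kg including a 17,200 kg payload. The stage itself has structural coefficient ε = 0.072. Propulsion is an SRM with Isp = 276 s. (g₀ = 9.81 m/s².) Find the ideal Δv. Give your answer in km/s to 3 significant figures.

Stage wet mass = m₀ − payload = 250,000 − 17,200 = 232,800 kg.
Stage dry mass = ε × stage wet mass = 0.072 × 232,800 = 16,761.6 kg.
Burnout mass m_f = stage dry + payload = 16,761.6 + 17,200 = 33,961.6 kg.
v_e = Isp · g₀ = 276 × 9.81 = 2707.6 m/s.
Δv = v_e · ln(250,000/33,961.6) = 2707.6 × ln(7.361) = 2707.6 × 1.9962 ≈ 5405 m/s.

Δv ≈ 5.40 km/s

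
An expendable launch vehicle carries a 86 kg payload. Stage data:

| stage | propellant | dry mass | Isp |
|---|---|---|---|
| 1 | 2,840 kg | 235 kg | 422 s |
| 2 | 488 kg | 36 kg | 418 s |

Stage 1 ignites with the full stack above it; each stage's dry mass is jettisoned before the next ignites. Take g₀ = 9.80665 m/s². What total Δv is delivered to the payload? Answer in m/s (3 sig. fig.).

Δv ≈ 12700 m/s

Ignition mass of stage 1 = 2,840+235 + 488+36 + 86 = 3,685 kg.
Stage 1: m₀ = 3,685 kg, m_f = 3,685 − 2,840 = 845 kg; Δv = 422×9.80665×ln(4.361) = 4138.4×1.4727 ≈ 6095 m/s.
Stage 2: m₀ = 610 kg, m_f = 610 − 488 = 122 kg; Δv = 418×9.80665×ln(5) = 4099.2×1.6094 ≈ 6597 m/s.
Total Δv = 6095 + 6597 = 12692 m/s.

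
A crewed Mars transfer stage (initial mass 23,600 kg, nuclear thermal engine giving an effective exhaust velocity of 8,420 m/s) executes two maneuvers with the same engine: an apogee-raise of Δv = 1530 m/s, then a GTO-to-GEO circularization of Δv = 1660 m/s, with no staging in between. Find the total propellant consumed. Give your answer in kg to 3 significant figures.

After the first burn: m = 23600 × exp(−1530/8420.0) = 23600 × 0.83384 = 19,678.6 kg.
After the second burn: m = 19,678.6 × exp(−1660/8420.0) = 19,678.6 × 0.82107 = 16,157.5 kg.
Total propellant = m₀ − m_final = 23600 − 16,157.5 = 7,442.5 kg.

total propellant consumed ≈ 7440 kg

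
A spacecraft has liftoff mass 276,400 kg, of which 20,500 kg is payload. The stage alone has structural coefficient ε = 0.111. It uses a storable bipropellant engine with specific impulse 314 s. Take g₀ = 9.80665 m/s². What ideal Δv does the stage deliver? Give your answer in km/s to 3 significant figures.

Stage wet mass = m₀ − payload = 276,400 − 20,500 = 255,900 kg.
Stage dry mass = ε × stage wet mass = 0.111 × 255,900 = 28,404.9 kg.
Burnout mass m_f = stage dry + payload = 28,404.9 + 20,500 = 48,904.9 kg.
v_e = Isp · g₀ = 314 × 9.80665 = 3079.3 m/s.
Δv = v_e · ln(276,400/48,904.9) = 3079.3 × ln(5.652) = 3079.3 × 1.7320 ≈ 5333 m/s.

Δv ≈ 5.33 km/s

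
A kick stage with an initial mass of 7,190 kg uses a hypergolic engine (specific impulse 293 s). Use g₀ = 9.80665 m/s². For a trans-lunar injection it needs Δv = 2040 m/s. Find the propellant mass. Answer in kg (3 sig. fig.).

v_e = Isp · g₀ = 293 × 9.80665 = 2873.3 m/s.
Using Δv = v_e ln(m₀/m_f): m₀/m_f = exp(Δv / v_e) = exp(2040 / 2873.3) = exp(0.7100) = 2.0339.
m_f = 7,190 / 2.0339 = 3,535.08 kg, so propellant = m₀ − m_f = 7,190 − 3,535.08 = 3,654.92 kg.

propellant mass ≈ 3650 kg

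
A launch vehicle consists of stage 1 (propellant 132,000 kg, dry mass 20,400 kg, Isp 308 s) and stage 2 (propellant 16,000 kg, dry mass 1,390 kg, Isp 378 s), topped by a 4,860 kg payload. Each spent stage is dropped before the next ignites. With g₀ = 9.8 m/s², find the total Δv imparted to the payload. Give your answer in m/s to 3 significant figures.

Δv ≈ 8960 m/s

Ignition mass of stage 1 = 132,000+20,400 + 16,000+1,390 + 4,860 = 174,650 kg.
Stage 1: m₀ = 174,650 kg, m_f = 174,650 − 132,000 = 42,650 kg; Δv = 308×9.8×ln(4.095) = 3018.4×1.4098 ≈ 4255 m/s.
Stage 2: m₀ = 22,250 kg, m_f = 22,250 − 16,000 = 6,250 kg; Δv = 378×9.8×ln(3.56) = 3704.4×1.2698 ≈ 4704 m/s.
Total Δv = 4255 + 4704 = 8959 m/s.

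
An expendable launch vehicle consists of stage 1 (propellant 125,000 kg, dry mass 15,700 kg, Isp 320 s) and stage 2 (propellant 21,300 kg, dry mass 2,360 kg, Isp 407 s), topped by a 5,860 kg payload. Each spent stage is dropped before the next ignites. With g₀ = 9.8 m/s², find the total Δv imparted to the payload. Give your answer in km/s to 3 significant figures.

Δv ≈ 9.26 km/s

Ignition mass of stage 1 = 125,000+15,700 + 21,300+2,360 + 5,860 = 170,220 kg.
Stage 1: m₀ = 170,220 kg, m_f = 170,220 − 125,000 = 45,220 kg; Δv = 320×9.8×ln(3.764) = 3136.0×1.3256 ≈ 4157 m/s.
Stage 2: m₀ = 29,520 kg, m_f = 29,520 − 21,300 = 8,220 kg; Δv = 407×9.8×ln(3.591) = 3988.6×1.2785 ≈ 5099 m/s.
Total Δv = 4157 + 5099 = 9256 m/s.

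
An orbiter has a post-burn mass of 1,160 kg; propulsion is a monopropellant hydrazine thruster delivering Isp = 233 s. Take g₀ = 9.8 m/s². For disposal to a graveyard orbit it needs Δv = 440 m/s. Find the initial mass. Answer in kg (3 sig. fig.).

v_e = Isp · g₀ = 233 × 9.8 = 2283.4 m/s.
By the Tsiolkovsky rocket equation, m₀/m_f = exp(Δv / v_e) = exp(440 / 2283.4) = exp(0.1927) = 1.2125.
m₀ = m_f × 1.2125 = 1,160 × 1.2125 = 1,406.5 kg.

initial mass ≈ 1410 kg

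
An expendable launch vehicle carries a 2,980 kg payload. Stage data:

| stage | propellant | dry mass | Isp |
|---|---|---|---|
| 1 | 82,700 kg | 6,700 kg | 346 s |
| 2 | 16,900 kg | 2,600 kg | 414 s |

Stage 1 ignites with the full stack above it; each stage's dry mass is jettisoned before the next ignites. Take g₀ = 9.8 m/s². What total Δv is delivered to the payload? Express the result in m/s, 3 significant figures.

Ignition mass of stage 1 = 82,700+6,700 + 16,900+2,600 + 2,980 = 111,880 kg.
Stage 1: m₀ = 111,880 kg, m_f = 111,880 − 82,700 = 29,180 kg; Δv = 346×9.8×ln(3.834) = 3390.8×1.3439 ≈ 4557 m/s.
Stage 2: m₀ = 22,480 kg, m_f = 22,480 − 16,900 = 5,580 kg; Δv = 414×9.8×ln(4.029) = 4057.2×1.3934 ≈ 5653 m/s.
Total Δv = 4557 + 5653 = 10210 m/s.

Δv ≈ 10200 m/s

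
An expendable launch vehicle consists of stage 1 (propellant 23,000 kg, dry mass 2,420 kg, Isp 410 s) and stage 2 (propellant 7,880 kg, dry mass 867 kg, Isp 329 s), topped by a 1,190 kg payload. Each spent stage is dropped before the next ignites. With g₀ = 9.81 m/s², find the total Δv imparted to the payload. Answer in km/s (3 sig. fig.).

Δv ≈ 9.31 km/s

Ignition mass of stage 1 = 23,000+2,420 + 7,880+867 + 1,190 = 35,357 kg.
Stage 1: m₀ = 35,357 kg, m_f = 35,357 − 23,000 = 12,357 kg; Δv = 410×9.81×ln(2.861) = 4022.1×1.0513 ≈ 4228 m/s.
Stage 2: m₀ = 9,937 kg, m_f = 9,937 − 7,880 = 2,057 kg; Δv = 329×9.81×ln(4.831) = 3227.5×1.5750 ≈ 5083 m/s.
Total Δv = 4228 + 5083 = 9311 m/s.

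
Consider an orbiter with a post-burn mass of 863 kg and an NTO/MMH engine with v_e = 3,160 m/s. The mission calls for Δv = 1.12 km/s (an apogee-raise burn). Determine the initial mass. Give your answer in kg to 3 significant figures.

initial mass ≈ 1230 kg

By the Tsiolkovsky rocket equation, m₀/m_f = exp(Δv / v_e) = exp(1120 / 3160.0) = exp(0.3544) = 1.4254.
m₀ = m_f × 1.4254 = 863 × 1.4254 = 1,230.12 kg.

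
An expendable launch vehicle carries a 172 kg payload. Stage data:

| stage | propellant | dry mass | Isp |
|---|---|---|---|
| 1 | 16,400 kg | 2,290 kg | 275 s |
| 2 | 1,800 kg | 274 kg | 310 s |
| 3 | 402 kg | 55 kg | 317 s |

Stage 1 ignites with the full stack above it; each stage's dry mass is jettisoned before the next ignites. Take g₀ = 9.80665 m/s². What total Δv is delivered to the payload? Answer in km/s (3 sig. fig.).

Ignition mass of stage 1 = 16,400+2,290 + 1,800+274 + 402+55 + 172 = 21,393 kg.
Stage 1: m₀ = 21,393 kg, m_f = 21,393 − 16,400 = 4,993 kg; Δv = 275×9.80665×ln(4.285) = 2696.8×1.4550 ≈ 3924 m/s.
Stage 2: m₀ = 2,703 kg, m_f = 2,703 − 1,800 = 903 kg; Δv = 310×9.80665×ln(2.993) = 3040.1×1.0964 ≈ 3333 m/s.
Stage 3: m₀ = 629 kg, m_f = 629 − 402 = 227 kg; Δv = 317×9.80665×ln(2.771) = 3108.7×1.0192 ≈ 3168 m/s.
Total Δv = 3924 + 3333 + 3168 = 10425 m/s.

Δv ≈ 10.4 km/s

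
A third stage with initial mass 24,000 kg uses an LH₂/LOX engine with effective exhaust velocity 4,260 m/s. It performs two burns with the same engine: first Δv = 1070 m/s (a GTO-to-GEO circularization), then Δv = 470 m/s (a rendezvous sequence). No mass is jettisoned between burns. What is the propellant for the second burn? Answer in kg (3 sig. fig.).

After the first burn: m = 24000 × exp(−1070/4260.0) = 24000 × 0.77789 = 18,669.4 kg.
After the second burn: m = 18,669.4 × exp(−470/4260.0) = 18,669.4 × 0.89554 = 16,719.2 kg.
Second-burn propellant = 18,669.4 − 16,719.2 = 1,950.2 kg.

propellant for the second burn ≈ 1950 kg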